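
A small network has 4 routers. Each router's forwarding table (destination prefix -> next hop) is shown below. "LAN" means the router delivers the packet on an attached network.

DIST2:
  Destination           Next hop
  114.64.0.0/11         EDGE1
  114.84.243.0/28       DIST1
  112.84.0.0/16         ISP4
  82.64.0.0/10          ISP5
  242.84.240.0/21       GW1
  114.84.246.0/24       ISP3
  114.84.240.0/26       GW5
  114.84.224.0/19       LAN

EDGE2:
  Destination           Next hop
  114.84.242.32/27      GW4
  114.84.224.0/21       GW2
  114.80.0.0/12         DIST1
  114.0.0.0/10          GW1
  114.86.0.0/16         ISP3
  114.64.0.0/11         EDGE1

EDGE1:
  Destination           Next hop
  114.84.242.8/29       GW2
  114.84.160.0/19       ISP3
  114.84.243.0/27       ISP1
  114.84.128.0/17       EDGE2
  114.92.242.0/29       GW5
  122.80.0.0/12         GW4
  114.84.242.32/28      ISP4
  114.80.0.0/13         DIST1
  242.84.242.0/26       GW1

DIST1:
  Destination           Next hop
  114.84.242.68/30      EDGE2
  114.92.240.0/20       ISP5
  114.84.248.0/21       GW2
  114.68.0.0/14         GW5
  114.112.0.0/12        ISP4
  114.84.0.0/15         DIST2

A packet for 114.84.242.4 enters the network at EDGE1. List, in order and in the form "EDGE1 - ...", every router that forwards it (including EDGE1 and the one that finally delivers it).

At EDGE1: longest match for 114.84.242.4 is 114.84.128.0/17 -> EDGE2
At EDGE2: longest match for 114.84.242.4 is 114.80.0.0/12 -> DIST1
At DIST1: longest match for 114.84.242.4 is 114.84.0.0/15 -> DIST2
At DIST2: longest match for 114.84.242.4 is 114.84.224.0/19 -> LAN

EDGE1 - EDGE2 - DIST1 - DIST2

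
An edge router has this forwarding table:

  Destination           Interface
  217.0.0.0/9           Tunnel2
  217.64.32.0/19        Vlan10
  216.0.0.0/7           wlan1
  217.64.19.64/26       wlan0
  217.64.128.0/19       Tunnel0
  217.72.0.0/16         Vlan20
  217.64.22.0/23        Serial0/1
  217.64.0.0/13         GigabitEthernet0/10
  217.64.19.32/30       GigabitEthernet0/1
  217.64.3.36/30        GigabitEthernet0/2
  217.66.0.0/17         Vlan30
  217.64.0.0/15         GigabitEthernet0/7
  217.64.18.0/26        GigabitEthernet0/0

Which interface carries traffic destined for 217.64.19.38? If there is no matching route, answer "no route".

GigabitEthernet0/7

Routes whose prefix contains 217.64.19.38:
  216.0.0.0/7 (216.0.0.0 - 217.255.255.255) -> wlan1
  217.0.0.0/9 (217.0.0.0 - 217.127.255.255) -> Tunnel2
  217.64.0.0/13 (217.64.0.0 - 217.71.255.255) -> GigabitEthernet0/10
  217.64.0.0/15 (217.64.0.0 - 217.65.255.255) -> GigabitEthernet0/7
More-specific entries that do NOT match:
  217.64.19.32/30 (217.64.19.32 - 217.64.19.35) does not contain 217.64.19.38
  217.64.3.36/30 (217.64.3.36 - 217.64.3.39) does not contain 217.64.19.38
  217.64.19.64/26 (217.64.19.64 - 217.64.19.127) does not contain 217.64.19.38
  217.64.18.0/26 (217.64.18.0 - 217.64.18.63) does not contain 217.64.19.38
  217.64.22.0/23 (217.64.22.0 - 217.64.23.255) does not contain 217.64.19.38
  217.64.32.0/19 (217.64.32.0 - 217.64.63.255) does not contain 217.64.19.38
  217.64.128.0/19 (217.64.128.0 - 217.64.159.255) does not contain 217.64.19.38
  217.66.0.0/17 (217.66.0.0 - 217.66.127.255) does not contain 217.64.19.38
  217.72.0.0/16 (217.72.0.0 - 217.72.255.255) does not contain 217.64.19.38
Longest matching prefix is /15 -> interface GigabitEthernet0/7.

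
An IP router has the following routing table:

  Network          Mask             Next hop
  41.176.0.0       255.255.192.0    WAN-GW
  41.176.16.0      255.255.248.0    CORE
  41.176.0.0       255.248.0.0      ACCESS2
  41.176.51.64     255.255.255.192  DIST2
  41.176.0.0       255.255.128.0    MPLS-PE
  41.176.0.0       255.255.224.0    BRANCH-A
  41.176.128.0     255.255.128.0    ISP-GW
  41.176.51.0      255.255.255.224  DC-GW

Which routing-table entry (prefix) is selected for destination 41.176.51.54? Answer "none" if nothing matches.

Entries matching 41.176.51.54:
  41.176.0.0/13 (41.176.0.0 - 41.183.255.255)
  41.176.0.0/17 (41.176.0.0 - 41.176.127.255)
  41.176.0.0/18 (41.176.0.0 - 41.176.63.255)
Most specific is 41.176.0.0/18.

41.176.0.0/18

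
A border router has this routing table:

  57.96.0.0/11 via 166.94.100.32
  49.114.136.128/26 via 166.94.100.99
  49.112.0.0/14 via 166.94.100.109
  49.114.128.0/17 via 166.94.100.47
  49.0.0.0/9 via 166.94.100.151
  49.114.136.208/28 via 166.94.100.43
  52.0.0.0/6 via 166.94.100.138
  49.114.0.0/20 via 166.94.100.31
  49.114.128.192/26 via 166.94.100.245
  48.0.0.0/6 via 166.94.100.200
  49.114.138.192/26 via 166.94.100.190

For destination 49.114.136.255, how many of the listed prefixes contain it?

4

Prefixes containing 49.114.136.255:
  48.0.0.0/6 (48.0.0.0 - 51.255.255.255)
  49.0.0.0/9 (49.0.0.0 - 49.127.255.255)
  49.112.0.0/14 (49.112.0.0 - 49.115.255.255)
  49.114.128.0/17 (49.114.128.0 - 49.114.255.255)
Total matching entries: 4.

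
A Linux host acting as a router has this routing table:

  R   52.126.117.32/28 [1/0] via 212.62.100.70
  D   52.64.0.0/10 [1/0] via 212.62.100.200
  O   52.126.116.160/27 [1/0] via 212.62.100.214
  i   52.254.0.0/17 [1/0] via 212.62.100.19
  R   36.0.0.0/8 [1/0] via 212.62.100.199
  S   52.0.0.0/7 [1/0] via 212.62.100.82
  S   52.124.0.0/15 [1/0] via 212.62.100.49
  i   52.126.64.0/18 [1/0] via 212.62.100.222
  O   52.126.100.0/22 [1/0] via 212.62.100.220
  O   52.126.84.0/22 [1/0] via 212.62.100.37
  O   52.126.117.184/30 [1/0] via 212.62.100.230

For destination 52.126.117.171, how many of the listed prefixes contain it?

Prefixes containing 52.126.117.171:
  52.0.0.0/7 (52.0.0.0 - 53.255.255.255)
  52.64.0.0/10 (52.64.0.0 - 52.127.255.255)
  52.126.64.0/18 (52.126.64.0 - 52.126.127.255)
Total matching entries: 3.

3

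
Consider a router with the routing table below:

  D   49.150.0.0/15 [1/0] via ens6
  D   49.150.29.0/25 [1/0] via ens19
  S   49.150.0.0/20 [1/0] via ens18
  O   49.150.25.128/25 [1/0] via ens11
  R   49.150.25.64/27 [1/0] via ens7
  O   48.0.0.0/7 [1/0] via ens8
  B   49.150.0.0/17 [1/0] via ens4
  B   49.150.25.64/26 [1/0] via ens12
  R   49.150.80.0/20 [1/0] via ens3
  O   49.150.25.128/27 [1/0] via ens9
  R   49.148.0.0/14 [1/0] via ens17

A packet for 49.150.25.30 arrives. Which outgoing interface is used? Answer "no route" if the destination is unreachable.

ens4

Routes whose prefix contains 49.150.25.30:
  48.0.0.0/7 (48.0.0.0 - 49.255.255.255) -> ens8
  49.148.0.0/14 (49.148.0.0 - 49.151.255.255) -> ens17
  49.150.0.0/15 (49.150.0.0 - 49.151.255.255) -> ens6
  49.150.0.0/17 (49.150.0.0 - 49.150.127.255) -> ens4
More-specific entries that do NOT match:
  49.150.25.64/27 (49.150.25.64 - 49.150.25.95) does not contain 49.150.25.30
  49.150.25.128/27 (49.150.25.128 - 49.150.25.159) does not contain 49.150.25.30
  49.150.25.64/26 (49.150.25.64 - 49.150.25.127) does not contain 49.150.25.30
  49.150.29.0/25 (49.150.29.0 - 49.150.29.127) does not contain 49.150.25.30
  49.150.25.128/25 (49.150.25.128 - 49.150.25.255) does not contain 49.150.25.30
  49.150.0.0/20 (49.150.0.0 - 49.150.15.255) does not contain 49.150.25.30
  49.150.80.0/20 (49.150.80.0 - 49.150.95.255) does not contain 49.150.25.30
Longest matching prefix is /17 -> interface ens4.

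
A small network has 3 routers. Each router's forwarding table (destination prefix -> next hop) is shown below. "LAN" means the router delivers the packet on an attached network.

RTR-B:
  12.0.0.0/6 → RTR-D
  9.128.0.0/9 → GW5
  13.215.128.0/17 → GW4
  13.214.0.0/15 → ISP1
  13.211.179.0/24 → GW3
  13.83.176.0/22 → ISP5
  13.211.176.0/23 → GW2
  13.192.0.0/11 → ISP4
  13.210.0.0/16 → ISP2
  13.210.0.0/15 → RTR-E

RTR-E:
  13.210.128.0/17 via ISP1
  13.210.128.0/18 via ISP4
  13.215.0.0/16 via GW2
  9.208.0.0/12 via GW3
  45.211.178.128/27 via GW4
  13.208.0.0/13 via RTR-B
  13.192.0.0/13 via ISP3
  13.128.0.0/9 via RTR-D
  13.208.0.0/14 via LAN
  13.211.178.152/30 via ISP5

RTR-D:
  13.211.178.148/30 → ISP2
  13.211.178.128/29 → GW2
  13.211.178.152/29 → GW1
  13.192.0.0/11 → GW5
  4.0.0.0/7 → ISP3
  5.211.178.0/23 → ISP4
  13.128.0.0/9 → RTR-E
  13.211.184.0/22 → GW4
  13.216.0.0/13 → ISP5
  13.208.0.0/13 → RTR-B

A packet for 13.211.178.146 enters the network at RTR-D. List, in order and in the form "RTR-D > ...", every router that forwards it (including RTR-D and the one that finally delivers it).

At RTR-D: longest match for 13.211.178.146 is 13.208.0.0/13 -> RTR-B
At RTR-B: longest match for 13.211.178.146 is 13.210.0.0/15 -> RTR-E
At RTR-E: longest match for 13.211.178.146 is 13.208.0.0/14 -> LAN

RTR-D > RTR-B > RTR-E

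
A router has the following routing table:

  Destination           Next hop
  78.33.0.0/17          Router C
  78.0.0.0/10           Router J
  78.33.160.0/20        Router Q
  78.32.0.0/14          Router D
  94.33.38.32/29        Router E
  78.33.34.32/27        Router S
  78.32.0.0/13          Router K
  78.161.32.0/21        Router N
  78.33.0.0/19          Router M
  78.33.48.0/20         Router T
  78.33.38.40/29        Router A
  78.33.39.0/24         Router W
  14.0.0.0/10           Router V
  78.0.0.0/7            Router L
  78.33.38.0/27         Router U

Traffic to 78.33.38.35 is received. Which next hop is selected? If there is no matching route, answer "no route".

Routes whose prefix contains 78.33.38.35:
  78.0.0.0/7 (78.0.0.0 - 79.255.255.255) -> Router L
  78.0.0.0/10 (78.0.0.0 - 78.63.255.255) -> Router J
  78.32.0.0/13 (78.32.0.0 - 78.39.255.255) -> Router K
  78.32.0.0/14 (78.32.0.0 - 78.35.255.255) -> Router D
  78.33.0.0/17 (78.33.0.0 - 78.33.127.255) -> Router C
More-specific entries that do NOT match:
  94.33.38.32/29 (94.33.38.32 - 94.33.38.39) does not contain 78.33.38.35
  78.33.38.40/29 (78.33.38.40 - 78.33.38.47) does not contain 78.33.38.35
  78.33.34.32/27 (78.33.34.32 - 78.33.34.63) does not contain 78.33.38.35
  78.33.38.0/27 (78.33.38.0 - 78.33.38.31) does not contain 78.33.38.35
  78.33.39.0/24 (78.33.39.0 - 78.33.39.255) does not contain 78.33.38.35
  78.161.32.0/21 (78.161.32.0 - 78.161.39.255) does not contain 78.33.38.35
  78.33.160.0/20 (78.33.160.0 - 78.33.175.255) does not contain 78.33.38.35
  78.33.48.0/20 (78.33.48.0 - 78.33.63.255) does not contain 78.33.38.35
  78.33.0.0/19 (78.33.0.0 - 78.33.31.255) does not contain 78.33.38.35
Longest matching prefix is /17 -> next hop Router C.

Router C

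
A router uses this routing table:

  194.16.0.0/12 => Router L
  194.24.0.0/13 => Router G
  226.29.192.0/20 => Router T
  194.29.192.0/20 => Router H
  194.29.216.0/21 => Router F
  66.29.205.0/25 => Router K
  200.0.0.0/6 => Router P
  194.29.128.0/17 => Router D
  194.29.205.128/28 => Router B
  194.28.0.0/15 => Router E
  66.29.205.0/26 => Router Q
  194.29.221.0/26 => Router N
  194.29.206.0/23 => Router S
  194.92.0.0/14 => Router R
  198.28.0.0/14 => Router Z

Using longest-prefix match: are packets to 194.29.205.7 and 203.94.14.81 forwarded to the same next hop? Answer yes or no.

194.29.205.7: longest match 194.29.192.0/20 -> Router H
203.94.14.81: longest match 200.0.0.0/6 -> Router P

no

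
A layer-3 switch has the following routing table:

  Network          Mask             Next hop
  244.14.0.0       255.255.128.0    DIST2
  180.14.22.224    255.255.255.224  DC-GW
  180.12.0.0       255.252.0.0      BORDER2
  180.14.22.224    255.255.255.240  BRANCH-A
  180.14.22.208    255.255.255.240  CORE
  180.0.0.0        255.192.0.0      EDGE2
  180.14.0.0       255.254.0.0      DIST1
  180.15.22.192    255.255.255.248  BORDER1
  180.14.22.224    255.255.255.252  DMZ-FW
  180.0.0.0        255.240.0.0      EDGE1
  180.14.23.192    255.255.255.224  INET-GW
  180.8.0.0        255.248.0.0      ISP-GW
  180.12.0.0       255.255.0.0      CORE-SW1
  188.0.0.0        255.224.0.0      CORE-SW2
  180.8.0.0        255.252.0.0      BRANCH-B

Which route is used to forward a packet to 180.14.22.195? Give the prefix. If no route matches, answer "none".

180.14.0.0/15

Entries matching 180.14.22.195:
  180.0.0.0/10 (180.0.0.0 - 180.63.255.255)
  180.0.0.0/12 (180.0.0.0 - 180.15.255.255)
  180.8.0.0/13 (180.8.0.0 - 180.15.255.255)
  180.12.0.0/14 (180.12.0.0 - 180.15.255.255)
  180.14.0.0/15 (180.14.0.0 - 180.15.255.255)
Most specific is 180.14.0.0/15.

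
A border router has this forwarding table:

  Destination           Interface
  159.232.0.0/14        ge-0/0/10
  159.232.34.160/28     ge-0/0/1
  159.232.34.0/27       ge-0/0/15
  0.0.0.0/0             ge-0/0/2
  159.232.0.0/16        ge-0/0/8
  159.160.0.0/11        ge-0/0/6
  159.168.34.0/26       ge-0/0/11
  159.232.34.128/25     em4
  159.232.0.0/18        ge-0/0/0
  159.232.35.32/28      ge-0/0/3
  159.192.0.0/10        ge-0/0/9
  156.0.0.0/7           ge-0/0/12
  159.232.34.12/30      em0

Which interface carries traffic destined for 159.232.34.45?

Routes whose prefix contains 159.232.34.45:
  0.0.0.0/0 (default, matches everything) -> ge-0/0/2
  159.192.0.0/10 (159.192.0.0 - 159.255.255.255) -> ge-0/0/9
  159.232.0.0/14 (159.232.0.0 - 159.235.255.255) -> ge-0/0/10
  159.232.0.0/16 (159.232.0.0 - 159.232.255.255) -> ge-0/0/8
  159.232.0.0/18 (159.232.0.0 - 159.232.63.255) -> ge-0/0/0
More-specific entries that do NOT match:
  159.232.34.12/30 (159.232.34.12 - 159.232.34.15) does not contain 159.232.34.45
  159.232.34.160/28 (159.232.34.160 - 159.232.34.175) does not contain 159.232.34.45
  159.232.35.32/28 (159.232.35.32 - 159.232.35.47) does not contain 159.232.34.45
  159.232.34.0/27 (159.232.34.0 - 159.232.34.31) does not contain 159.232.34.45
  159.168.34.0/26 (159.168.34.0 - 159.168.34.63) does not contain 159.232.34.45
  159.232.34.128/25 (159.232.34.128 - 159.232.34.255) does not contain 159.232.34.45
Longest matching prefix is /18 -> interface ge-0/0/0.

ge-0/0/0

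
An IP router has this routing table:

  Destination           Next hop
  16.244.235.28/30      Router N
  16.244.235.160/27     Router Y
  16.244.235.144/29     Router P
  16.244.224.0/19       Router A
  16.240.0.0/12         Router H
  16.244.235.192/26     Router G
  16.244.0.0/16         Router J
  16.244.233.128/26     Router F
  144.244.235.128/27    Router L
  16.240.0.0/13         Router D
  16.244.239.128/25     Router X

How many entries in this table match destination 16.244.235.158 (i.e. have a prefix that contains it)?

Prefixes containing 16.244.235.158:
  16.240.0.0/12 (16.240.0.0 - 16.255.255.255)
  16.240.0.0/13 (16.240.0.0 - 16.247.255.255)
  16.244.0.0/16 (16.244.0.0 - 16.244.255.255)
  16.244.224.0/19 (16.244.224.0 - 16.244.255.255)
Total matching entries: 4.

4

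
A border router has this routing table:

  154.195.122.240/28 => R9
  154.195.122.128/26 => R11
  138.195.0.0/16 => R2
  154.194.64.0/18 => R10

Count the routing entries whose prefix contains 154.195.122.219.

0

No listed prefix contains 154.195.122.219.
Total matching entries: 0.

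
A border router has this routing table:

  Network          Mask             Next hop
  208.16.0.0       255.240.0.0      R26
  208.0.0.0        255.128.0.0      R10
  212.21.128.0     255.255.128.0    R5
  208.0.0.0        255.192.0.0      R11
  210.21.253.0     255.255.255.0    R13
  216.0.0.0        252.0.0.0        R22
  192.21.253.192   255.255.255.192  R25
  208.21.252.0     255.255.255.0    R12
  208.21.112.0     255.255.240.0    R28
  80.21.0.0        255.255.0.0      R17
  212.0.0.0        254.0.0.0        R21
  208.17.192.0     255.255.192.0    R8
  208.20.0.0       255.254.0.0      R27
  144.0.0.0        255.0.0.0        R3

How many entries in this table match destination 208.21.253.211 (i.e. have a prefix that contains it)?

4

Prefixes containing 208.21.253.211:
  208.0.0.0/9 (208.0.0.0 - 208.127.255.255)
  208.0.0.0/10 (208.0.0.0 - 208.63.255.255)
  208.16.0.0/12 (208.16.0.0 - 208.31.255.255)
  208.20.0.0/15 (208.20.0.0 - 208.21.255.255)
Total matching entries: 4.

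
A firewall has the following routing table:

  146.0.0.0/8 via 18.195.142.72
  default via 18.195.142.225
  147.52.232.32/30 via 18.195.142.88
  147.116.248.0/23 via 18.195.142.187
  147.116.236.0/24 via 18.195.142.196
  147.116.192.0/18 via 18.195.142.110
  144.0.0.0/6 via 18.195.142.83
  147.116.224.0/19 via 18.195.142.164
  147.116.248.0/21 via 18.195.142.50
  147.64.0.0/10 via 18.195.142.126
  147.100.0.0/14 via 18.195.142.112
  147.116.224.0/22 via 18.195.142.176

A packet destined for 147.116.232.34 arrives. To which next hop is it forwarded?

Routes whose prefix contains 147.116.232.34:
  0.0.0.0/0 (default, matches everything) -> 18.195.142.225
  144.0.0.0/6 (144.0.0.0 - 147.255.255.255) -> 18.195.142.83
  147.64.0.0/10 (147.64.0.0 - 147.127.255.255) -> 18.195.142.126
  147.116.192.0/18 (147.116.192.0 - 147.116.255.255) -> 18.195.142.110
  147.116.224.0/19 (147.116.224.0 - 147.116.255.255) -> 18.195.142.164
More-specific entries that do NOT match:
  147.52.232.32/30 (147.52.232.32 - 147.52.232.35) does not contain 147.116.232.34
  147.116.236.0/24 (147.116.236.0 - 147.116.236.255) does not contain 147.116.232.34
  147.116.248.0/23 (147.116.248.0 - 147.116.249.255) does not contain 147.116.232.34
  147.116.224.0/22 (147.116.224.0 - 147.116.227.255) does not contain 147.116.232.34
  147.116.248.0/21 (147.116.248.0 - 147.116.255.255) does not contain 147.116.232.34
Longest matching prefix is /19 -> next hop 18.195.142.164.

18.195.142.164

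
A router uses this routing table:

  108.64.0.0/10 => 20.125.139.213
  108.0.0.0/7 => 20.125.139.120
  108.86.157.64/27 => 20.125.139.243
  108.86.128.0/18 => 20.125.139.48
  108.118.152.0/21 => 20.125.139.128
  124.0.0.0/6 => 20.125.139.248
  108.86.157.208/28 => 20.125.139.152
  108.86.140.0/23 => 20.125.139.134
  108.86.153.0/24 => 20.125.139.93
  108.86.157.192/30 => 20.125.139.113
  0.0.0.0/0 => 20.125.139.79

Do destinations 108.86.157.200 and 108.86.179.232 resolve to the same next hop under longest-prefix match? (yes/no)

yes

108.86.157.200: longest match 108.86.128.0/18 -> 20.125.139.48
108.86.179.232: longest match 108.86.128.0/18 -> 20.125.139.48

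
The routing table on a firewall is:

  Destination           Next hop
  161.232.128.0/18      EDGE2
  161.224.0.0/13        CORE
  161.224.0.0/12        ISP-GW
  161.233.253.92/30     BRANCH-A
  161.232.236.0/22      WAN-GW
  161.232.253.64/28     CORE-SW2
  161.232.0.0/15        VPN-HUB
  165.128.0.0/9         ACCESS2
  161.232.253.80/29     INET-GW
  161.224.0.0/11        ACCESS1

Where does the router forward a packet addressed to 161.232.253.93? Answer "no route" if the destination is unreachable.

Routes whose prefix contains 161.232.253.93:
  161.224.0.0/11 (161.224.0.0 - 161.255.255.255) -> ACCESS1
  161.224.0.0/12 (161.224.0.0 - 161.239.255.255) -> ISP-GW
  161.232.0.0/15 (161.232.0.0 - 161.233.255.255) -> VPN-HUB
More-specific entries that do NOT match:
  161.233.253.92/30 (161.233.253.92 - 161.233.253.95) does not contain 161.232.253.93
  161.232.253.80/29 (161.232.253.80 - 161.232.253.87) does not contain 161.232.253.93
  161.232.253.64/28 (161.232.253.64 - 161.232.253.79) does not contain 161.232.253.93
  161.232.236.0/22 (161.232.236.0 - 161.232.239.255) does not contain 161.232.253.93
  161.232.128.0/18 (161.232.128.0 - 161.232.191.255) does not contain 161.232.253.93
Longest matching prefix is /15 -> next hop VPN-HUB.

VPN-HUB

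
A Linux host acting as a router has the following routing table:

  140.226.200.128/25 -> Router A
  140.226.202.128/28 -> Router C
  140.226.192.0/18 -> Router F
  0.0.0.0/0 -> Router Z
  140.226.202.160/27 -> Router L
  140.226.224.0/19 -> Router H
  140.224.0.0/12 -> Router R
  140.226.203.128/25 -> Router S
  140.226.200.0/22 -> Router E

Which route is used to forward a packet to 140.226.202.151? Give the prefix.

140.226.200.0/22

Entries matching 140.226.202.151:
  0.0.0.0/0 (default, matches everything)
  140.224.0.0/12 (140.224.0.0 - 140.239.255.255)
  140.226.192.0/18 (140.226.192.0 - 140.226.255.255)
  140.226.200.0/22 (140.226.200.0 - 140.226.203.255)
Most specific is 140.226.200.0/22.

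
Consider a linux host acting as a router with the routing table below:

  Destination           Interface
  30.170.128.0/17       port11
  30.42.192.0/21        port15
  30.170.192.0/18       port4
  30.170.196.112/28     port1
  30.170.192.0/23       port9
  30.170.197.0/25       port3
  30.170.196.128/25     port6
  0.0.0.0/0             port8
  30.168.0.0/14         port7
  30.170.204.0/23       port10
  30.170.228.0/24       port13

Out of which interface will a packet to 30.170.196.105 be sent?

port4

Routes whose prefix contains 30.170.196.105:
  0.0.0.0/0 (default, matches everything) -> port8
  30.168.0.0/14 (30.168.0.0 - 30.171.255.255) -> port7
  30.170.128.0/17 (30.170.128.0 - 30.170.255.255) -> port11
  30.170.192.0/18 (30.170.192.0 - 30.170.255.255) -> port4
More-specific entries that do NOT match:
  30.170.196.112/28 (30.170.196.112 - 30.170.196.127) does not contain 30.170.196.105
  30.170.197.0/25 (30.170.197.0 - 30.170.197.127) does not contain 30.170.196.105
  30.170.196.128/25 (30.170.196.128 - 30.170.196.255) does not contain 30.170.196.105
  30.170.228.0/24 (30.170.228.0 - 30.170.228.255) does not contain 30.170.196.105
  30.170.192.0/23 (30.170.192.0 - 30.170.193.255) does not contain 30.170.196.105
  30.170.204.0/23 (30.170.204.0 - 30.170.205.255) does not contain 30.170.196.105
  30.42.192.0/21 (30.42.192.0 - 30.42.199.255) does not contain 30.170.196.105
Longest matching prefix is /18 -> interface port4.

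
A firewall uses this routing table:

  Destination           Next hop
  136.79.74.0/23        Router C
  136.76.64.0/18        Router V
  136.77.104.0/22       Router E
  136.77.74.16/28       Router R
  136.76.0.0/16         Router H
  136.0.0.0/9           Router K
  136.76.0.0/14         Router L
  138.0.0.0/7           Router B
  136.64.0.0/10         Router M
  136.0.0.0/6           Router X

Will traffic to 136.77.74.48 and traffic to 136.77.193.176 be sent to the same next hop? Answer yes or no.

136.77.74.48: longest match 136.76.0.0/14 -> Router L
136.77.193.176: longest match 136.76.0.0/14 -> Router L

yes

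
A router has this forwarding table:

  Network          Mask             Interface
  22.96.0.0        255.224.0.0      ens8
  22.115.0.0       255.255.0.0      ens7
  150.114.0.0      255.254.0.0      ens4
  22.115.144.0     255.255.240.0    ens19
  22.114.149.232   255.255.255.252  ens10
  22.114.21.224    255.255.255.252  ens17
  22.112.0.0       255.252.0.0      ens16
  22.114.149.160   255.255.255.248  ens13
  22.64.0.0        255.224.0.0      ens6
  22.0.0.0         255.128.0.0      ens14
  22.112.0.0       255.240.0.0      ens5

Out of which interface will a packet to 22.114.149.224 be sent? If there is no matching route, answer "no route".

Routes whose prefix contains 22.114.149.224:
  22.0.0.0/9 (22.0.0.0 - 22.127.255.255) -> ens14
  22.96.0.0/11 (22.96.0.0 - 22.127.255.255) -> ens8
  22.112.0.0/12 (22.112.0.0 - 22.127.255.255) -> ens5
  22.112.0.0/14 (22.112.0.0 - 22.115.255.255) -> ens16
More-specific entries that do NOT match:
  22.114.149.232/30 (22.114.149.232 - 22.114.149.235) does not contain 22.114.149.224
  22.114.21.224/30 (22.114.21.224 - 22.114.21.227) does not contain 22.114.149.224
  22.114.149.160/29 (22.114.149.160 - 22.114.149.167) does not contain 22.114.149.224
  22.115.144.0/20 (22.115.144.0 - 22.115.159.255) does not contain 22.114.149.224
  22.115.0.0/16 (22.115.0.0 - 22.115.255.255) does not contain 22.114.149.224
  150.114.0.0/15 (150.114.0.0 - 150.115.255.255) does not contain 22.114.149.224
Longest matching prefix is /14 -> interface ens16.

ens16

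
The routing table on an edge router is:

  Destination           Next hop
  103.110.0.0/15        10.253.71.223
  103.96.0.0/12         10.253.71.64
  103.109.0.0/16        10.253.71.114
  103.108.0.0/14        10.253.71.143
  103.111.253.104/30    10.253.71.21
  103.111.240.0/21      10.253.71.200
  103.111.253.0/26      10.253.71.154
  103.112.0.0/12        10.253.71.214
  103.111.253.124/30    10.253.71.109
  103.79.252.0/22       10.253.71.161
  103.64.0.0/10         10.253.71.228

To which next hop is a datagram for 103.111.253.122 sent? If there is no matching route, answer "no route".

10.253.71.223

Routes whose prefix contains 103.111.253.122:
  103.64.0.0/10 (103.64.0.0 - 103.127.255.255) -> 10.253.71.228
  103.96.0.0/12 (103.96.0.0 - 103.111.255.255) -> 10.253.71.64
  103.108.0.0/14 (103.108.0.0 - 103.111.255.255) -> 10.253.71.143
  103.110.0.0/15 (103.110.0.0 - 103.111.255.255) -> 10.253.71.223
More-specific entries that do NOT match:
  103.111.253.104/30 (103.111.253.104 - 103.111.253.107) does not contain 103.111.253.122
  103.111.253.124/30 (103.111.253.124 - 103.111.253.127) does not contain 103.111.253.122
  103.111.253.0/26 (103.111.253.0 - 103.111.253.63) does not contain 103.111.253.122
  103.79.252.0/22 (103.79.252.0 - 103.79.255.255) does not contain 103.111.253.122
  103.111.240.0/21 (103.111.240.0 - 103.111.247.255) does not contain 103.111.253.122
  103.109.0.0/16 (103.109.0.0 - 103.109.255.255) does not contain 103.111.253.122
Longest matching prefix is /15 -> next hop 10.253.71.223.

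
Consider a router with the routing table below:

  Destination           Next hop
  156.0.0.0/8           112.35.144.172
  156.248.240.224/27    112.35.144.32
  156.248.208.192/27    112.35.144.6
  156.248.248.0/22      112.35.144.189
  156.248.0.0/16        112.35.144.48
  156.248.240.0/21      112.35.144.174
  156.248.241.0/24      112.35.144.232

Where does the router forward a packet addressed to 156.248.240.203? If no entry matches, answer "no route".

112.35.144.174

Routes whose prefix contains 156.248.240.203:
  156.0.0.0/8 (156.0.0.0 - 156.255.255.255) -> 112.35.144.172
  156.248.0.0/16 (156.248.0.0 - 156.248.255.255) -> 112.35.144.48
  156.248.240.0/21 (156.248.240.0 - 156.248.247.255) -> 112.35.144.174
More-specific entries that do NOT match:
  156.248.240.224/27 (156.248.240.224 - 156.248.240.255) does not contain 156.248.240.203
  156.248.208.192/27 (156.248.208.192 - 156.248.208.223) does not contain 156.248.240.203
  156.248.241.0/24 (156.248.241.0 - 156.248.241.255) does not contain 156.248.240.203
  156.248.248.0/22 (156.248.248.0 - 156.248.251.255) does not contain 156.248.240.203
Longest matching prefix is /21 -> next hop 112.35.144.174.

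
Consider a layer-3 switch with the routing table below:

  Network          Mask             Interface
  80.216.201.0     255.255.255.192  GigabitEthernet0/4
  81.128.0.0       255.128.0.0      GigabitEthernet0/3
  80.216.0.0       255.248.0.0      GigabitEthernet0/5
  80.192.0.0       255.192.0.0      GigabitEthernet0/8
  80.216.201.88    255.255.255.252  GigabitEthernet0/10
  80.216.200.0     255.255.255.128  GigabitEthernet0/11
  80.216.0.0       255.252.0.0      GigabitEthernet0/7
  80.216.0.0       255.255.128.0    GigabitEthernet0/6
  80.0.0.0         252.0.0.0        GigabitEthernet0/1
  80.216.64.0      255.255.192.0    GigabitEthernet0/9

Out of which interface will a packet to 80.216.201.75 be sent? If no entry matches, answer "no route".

Routes whose prefix contains 80.216.201.75:
  80.0.0.0/6 (80.0.0.0 - 83.255.255.255) -> GigabitEthernet0/1
  80.192.0.0/10 (80.192.0.0 - 80.255.255.255) -> GigabitEthernet0/8
  80.216.0.0/13 (80.216.0.0 - 80.223.255.255) -> GigabitEthernet0/5
  80.216.0.0/14 (80.216.0.0 - 80.219.255.255) -> GigabitEthernet0/7
More-specific entries that do NOT match:
  80.216.201.88/30 (80.216.201.88 - 80.216.201.91) does not contain 80.216.201.75
  80.216.201.0/26 (80.216.201.0 - 80.216.201.63) does not contain 80.216.201.75
  80.216.200.0/25 (80.216.200.0 - 80.216.200.127) does not contain 80.216.201.75
  80.216.64.0/18 (80.216.64.0 - 80.216.127.255) does not contain 80.216.201.75
  80.216.0.0/17 (80.216.0.0 - 80.216.127.255) does not contain 80.216.201.75
Longest matching prefix is /14 -> interface GigabitEthernet0/7.

GigabitEthernet0/7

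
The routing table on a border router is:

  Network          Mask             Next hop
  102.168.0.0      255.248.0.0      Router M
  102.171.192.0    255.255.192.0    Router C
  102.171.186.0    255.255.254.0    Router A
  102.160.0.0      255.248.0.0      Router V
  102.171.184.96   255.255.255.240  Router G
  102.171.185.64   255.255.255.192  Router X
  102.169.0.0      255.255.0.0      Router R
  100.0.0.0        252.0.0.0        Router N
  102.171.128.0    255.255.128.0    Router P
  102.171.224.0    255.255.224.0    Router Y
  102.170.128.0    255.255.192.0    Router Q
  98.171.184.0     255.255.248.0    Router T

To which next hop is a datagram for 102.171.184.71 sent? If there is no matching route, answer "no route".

Routes whose prefix contains 102.171.184.71:
  100.0.0.0/6 (100.0.0.0 - 103.255.255.255) -> Router N
  102.168.0.0/13 (102.168.0.0 - 102.175.255.255) -> Router M
  102.171.128.0/17 (102.171.128.0 - 102.171.255.255) -> Router P
More-specific entries that do NOT match:
  102.171.184.96/28 (102.171.184.96 - 102.171.184.111) does not contain 102.171.184.71
  102.171.185.64/26 (102.171.185.64 - 102.171.185.127) does not contain 102.171.184.71
  102.171.186.0/23 (102.171.186.0 - 102.171.187.255) does not contain 102.171.184.71
  98.171.184.0/21 (98.171.184.0 - 98.171.191.255) does not contain 102.171.184.71
  102.171.224.0/19 (102.171.224.0 - 102.171.255.255) does not contain 102.171.184.71
  102.171.192.0/18 (102.171.192.0 - 102.171.255.255) does not contain 102.171.184.71
  102.170.128.0/18 (102.170.128.0 - 102.170.191.255) does not contain 102.171.184.71
Longest matching prefix is /17 -> next hop Router P.

Router P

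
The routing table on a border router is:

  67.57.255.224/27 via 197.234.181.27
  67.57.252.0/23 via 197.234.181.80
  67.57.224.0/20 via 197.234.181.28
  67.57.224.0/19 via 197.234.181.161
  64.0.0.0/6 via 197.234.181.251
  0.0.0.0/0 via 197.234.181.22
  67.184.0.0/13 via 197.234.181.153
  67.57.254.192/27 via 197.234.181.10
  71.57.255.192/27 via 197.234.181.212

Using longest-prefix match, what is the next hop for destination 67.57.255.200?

197.234.181.161

Routes whose prefix contains 67.57.255.200:
  0.0.0.0/0 (default, matches everything) -> 197.234.181.22
  64.0.0.0/6 (64.0.0.0 - 67.255.255.255) -> 197.234.181.251
  67.57.224.0/19 (67.57.224.0 - 67.57.255.255) -> 197.234.181.161
More-specific entries that do NOT match:
  67.57.255.224/27 (67.57.255.224 - 67.57.255.255) does not contain 67.57.255.200
  67.57.254.192/27 (67.57.254.192 - 67.57.254.223) does not contain 67.57.255.200
  71.57.255.192/27 (71.57.255.192 - 71.57.255.223) does not contain 67.57.255.200
  67.57.252.0/23 (67.57.252.0 - 67.57.253.255) does not contain 67.57.255.200
  67.57.224.0/20 (67.57.224.0 - 67.57.239.255) does not contain 67.57.255.200
Longest matching prefix is /19 -> next hop 197.234.181.161.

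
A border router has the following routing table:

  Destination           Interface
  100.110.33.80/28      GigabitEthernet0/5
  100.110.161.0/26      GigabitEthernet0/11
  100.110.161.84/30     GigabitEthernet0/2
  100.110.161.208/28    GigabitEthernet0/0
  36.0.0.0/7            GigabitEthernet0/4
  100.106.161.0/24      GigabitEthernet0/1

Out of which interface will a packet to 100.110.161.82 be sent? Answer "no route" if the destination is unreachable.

no route

No entry's prefix contains 100.110.161.82; there is no default route.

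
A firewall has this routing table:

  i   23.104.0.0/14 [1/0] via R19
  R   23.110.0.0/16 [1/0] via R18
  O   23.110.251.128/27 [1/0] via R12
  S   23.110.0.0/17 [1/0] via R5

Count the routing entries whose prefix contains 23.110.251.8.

Prefixes containing 23.110.251.8:
  23.110.0.0/16 (23.110.0.0 - 23.110.255.255)
Total matching entries: 1.

1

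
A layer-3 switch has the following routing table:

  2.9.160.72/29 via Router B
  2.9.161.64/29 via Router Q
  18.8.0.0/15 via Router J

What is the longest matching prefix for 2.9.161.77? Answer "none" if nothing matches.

2.9.161.77 is outside every listed prefix and there is no default route.

none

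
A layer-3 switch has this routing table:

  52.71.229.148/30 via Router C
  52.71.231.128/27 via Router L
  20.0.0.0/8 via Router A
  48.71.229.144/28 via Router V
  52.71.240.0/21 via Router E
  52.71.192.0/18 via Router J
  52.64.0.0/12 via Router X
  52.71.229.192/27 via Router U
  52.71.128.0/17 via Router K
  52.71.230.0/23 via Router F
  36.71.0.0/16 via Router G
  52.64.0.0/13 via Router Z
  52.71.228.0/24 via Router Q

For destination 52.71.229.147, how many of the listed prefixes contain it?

4

Prefixes containing 52.71.229.147:
  52.64.0.0/12 (52.64.0.0 - 52.79.255.255)
  52.64.0.0/13 (52.64.0.0 - 52.71.255.255)
  52.71.128.0/17 (52.71.128.0 - 52.71.255.255)
  52.71.192.0/18 (52.71.192.0 - 52.71.255.255)
Total matching entries: 4.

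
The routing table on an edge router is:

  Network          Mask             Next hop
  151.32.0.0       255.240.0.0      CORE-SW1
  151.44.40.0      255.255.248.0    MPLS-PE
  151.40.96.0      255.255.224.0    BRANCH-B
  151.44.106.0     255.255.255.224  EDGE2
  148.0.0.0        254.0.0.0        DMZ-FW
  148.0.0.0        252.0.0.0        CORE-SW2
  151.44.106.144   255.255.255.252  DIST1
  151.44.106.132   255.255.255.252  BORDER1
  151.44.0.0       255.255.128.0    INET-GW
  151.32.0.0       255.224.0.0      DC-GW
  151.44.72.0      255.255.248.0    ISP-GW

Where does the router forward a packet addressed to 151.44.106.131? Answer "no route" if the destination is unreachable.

INET-GW

Routes whose prefix contains 151.44.106.131:
  148.0.0.0/6 (148.0.0.0 - 151.255.255.255) -> CORE-SW2
  151.32.0.0/11 (151.32.0.0 - 151.63.255.255) -> DC-GW
  151.32.0.0/12 (151.32.0.0 - 151.47.255.255) -> CORE-SW1
  151.44.0.0/17 (151.44.0.0 - 151.44.127.255) -> INET-GW
More-specific entries that do NOT match:
  151.44.106.144/30 (151.44.106.144 - 151.44.106.147) does not contain 151.44.106.131
  151.44.106.132/30 (151.44.106.132 - 151.44.106.135) does not contain 151.44.106.131
  151.44.106.0/27 (151.44.106.0 - 151.44.106.31) does not contain 151.44.106.131
  151.44.40.0/21 (151.44.40.0 - 151.44.47.255) does not contain 151.44.106.131
  151.44.72.0/21 (151.44.72.0 - 151.44.79.255) does not contain 151.44.106.131
  151.40.96.0/19 (151.40.96.0 - 151.40.127.255) does not contain 151.44.106.131
Longest matching prefix is /17 -> next hop INET-GW.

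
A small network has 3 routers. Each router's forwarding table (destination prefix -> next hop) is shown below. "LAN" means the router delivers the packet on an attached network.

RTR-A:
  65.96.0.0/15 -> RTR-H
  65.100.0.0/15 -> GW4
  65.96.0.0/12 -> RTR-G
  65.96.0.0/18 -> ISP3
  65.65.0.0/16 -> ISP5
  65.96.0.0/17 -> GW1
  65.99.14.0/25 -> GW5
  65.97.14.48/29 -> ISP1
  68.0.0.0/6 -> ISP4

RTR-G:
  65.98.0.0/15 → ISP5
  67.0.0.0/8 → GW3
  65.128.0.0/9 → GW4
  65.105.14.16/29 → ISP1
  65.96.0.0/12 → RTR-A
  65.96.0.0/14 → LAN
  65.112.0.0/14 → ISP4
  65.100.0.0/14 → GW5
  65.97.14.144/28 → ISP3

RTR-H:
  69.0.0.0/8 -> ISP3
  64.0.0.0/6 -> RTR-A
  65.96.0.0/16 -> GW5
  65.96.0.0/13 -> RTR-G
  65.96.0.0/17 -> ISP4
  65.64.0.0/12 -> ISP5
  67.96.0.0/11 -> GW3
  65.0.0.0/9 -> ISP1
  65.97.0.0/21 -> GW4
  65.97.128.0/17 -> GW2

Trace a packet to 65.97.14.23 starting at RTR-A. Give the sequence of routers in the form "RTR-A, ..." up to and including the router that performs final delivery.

At RTR-A: longest match for 65.97.14.23 is 65.96.0.0/15 -> RTR-H
At RTR-H: longest match for 65.97.14.23 is 65.96.0.0/13 -> RTR-G
At RTR-G: longest match for 65.97.14.23 is 65.96.0.0/14 -> LAN

RTR-A, RTR-H, RTR-G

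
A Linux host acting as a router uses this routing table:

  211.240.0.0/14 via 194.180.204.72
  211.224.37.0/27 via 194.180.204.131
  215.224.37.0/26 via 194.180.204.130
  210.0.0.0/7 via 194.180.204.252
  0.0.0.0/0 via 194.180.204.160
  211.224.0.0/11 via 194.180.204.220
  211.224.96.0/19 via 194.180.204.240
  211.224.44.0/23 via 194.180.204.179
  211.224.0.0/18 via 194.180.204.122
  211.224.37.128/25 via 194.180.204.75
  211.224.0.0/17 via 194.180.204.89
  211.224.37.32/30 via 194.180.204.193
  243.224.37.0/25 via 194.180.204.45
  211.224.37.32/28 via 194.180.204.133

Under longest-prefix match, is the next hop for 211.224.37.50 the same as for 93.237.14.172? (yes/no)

211.224.37.50: longest match 211.224.0.0/18 -> 194.180.204.122
93.237.14.172: longest match 0.0.0.0/0 -> 194.180.204.160

no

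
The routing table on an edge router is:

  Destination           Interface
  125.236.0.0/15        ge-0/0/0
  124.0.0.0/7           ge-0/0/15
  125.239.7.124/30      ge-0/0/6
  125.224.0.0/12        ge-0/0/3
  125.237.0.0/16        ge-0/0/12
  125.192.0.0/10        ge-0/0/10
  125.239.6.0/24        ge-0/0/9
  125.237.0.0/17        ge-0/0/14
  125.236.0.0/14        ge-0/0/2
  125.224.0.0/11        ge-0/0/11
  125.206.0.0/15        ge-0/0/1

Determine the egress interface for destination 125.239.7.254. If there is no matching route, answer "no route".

Routes whose prefix contains 125.239.7.254:
  124.0.0.0/7 (124.0.0.0 - 125.255.255.255) -> ge-0/0/15
  125.192.0.0/10 (125.192.0.0 - 125.255.255.255) -> ge-0/0/10
  125.224.0.0/11 (125.224.0.0 - 125.255.255.255) -> ge-0/0/11
  125.224.0.0/12 (125.224.0.0 - 125.239.255.255) -> ge-0/0/3
  125.236.0.0/14 (125.236.0.0 - 125.239.255.255) -> ge-0/0/2
More-specific entries that do NOT match:
  125.239.7.124/30 (125.239.7.124 - 125.239.7.127) does not contain 125.239.7.254
  125.239.6.0/24 (125.239.6.0 - 125.239.6.255) does not contain 125.239.7.254
  125.237.0.0/17 (125.237.0.0 - 125.237.127.255) does not contain 125.239.7.254
  125.237.0.0/16 (125.237.0.0 - 125.237.255.255) does not contain 125.239.7.254
  125.236.0.0/15 (125.236.0.0 - 125.237.255.255) does not contain 125.239.7.254
  125.206.0.0/15 (125.206.0.0 - 125.207.255.255) does not contain 125.239.7.254
Longest matching prefix is /14 -> interface ge-0/0/2.

ge-0/0/2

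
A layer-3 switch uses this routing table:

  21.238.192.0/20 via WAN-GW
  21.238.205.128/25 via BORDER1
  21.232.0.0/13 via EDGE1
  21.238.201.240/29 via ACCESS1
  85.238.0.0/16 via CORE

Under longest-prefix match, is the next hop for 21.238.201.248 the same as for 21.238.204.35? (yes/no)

yes

21.238.201.248: longest match 21.238.192.0/20 -> WAN-GW
21.238.204.35: longest match 21.238.192.0/20 -> WAN-GW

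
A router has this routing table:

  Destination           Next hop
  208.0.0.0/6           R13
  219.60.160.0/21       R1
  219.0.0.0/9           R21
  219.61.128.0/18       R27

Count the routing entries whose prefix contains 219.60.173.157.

1

Prefixes containing 219.60.173.157:
  219.0.0.0/9 (219.0.0.0 - 219.127.255.255)
Total matching entries: 1.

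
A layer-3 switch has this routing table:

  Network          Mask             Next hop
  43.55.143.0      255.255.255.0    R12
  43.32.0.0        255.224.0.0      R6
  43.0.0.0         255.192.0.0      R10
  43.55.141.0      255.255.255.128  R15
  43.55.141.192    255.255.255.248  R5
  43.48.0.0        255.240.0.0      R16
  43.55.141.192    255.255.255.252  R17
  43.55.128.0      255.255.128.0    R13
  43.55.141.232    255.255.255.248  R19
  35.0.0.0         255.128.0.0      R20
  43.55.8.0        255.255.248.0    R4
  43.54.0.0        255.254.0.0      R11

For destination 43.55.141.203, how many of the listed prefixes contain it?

Prefixes containing 43.55.141.203:
  43.0.0.0/10 (43.0.0.0 - 43.63.255.255)
  43.32.0.0/11 (43.32.0.0 - 43.63.255.255)
  43.48.0.0/12 (43.48.0.0 - 43.63.255.255)
  43.54.0.0/15 (43.54.0.0 - 43.55.255.255)
  43.55.128.0/17 (43.55.128.0 - 43.55.255.255)
Total matching entries: 5.

5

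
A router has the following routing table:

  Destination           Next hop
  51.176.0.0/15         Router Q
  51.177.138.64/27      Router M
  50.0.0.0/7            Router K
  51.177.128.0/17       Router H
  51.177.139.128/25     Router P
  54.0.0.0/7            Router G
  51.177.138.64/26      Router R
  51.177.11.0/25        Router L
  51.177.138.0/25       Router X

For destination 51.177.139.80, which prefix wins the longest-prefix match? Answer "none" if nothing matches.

51.177.128.0/17

Entries matching 51.177.139.80:
  50.0.0.0/7 (50.0.0.0 - 51.255.255.255)
  51.176.0.0/15 (51.176.0.0 - 51.177.255.255)
  51.177.128.0/17 (51.177.128.0 - 51.177.255.255)
Most specific is 51.177.128.0/17.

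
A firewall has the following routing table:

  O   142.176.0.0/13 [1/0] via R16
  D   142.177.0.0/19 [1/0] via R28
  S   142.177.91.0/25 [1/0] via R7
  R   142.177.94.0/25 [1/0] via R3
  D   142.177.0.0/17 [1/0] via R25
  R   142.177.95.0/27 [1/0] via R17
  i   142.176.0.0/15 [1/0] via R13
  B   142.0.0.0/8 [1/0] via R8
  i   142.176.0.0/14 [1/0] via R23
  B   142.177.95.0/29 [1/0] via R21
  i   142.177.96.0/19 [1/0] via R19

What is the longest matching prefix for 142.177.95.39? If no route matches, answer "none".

142.177.0.0/17

Entries matching 142.177.95.39:
  142.0.0.0/8 (142.0.0.0 - 142.255.255.255)
  142.176.0.0/13 (142.176.0.0 - 142.183.255.255)
  142.176.0.0/14 (142.176.0.0 - 142.179.255.255)
  142.176.0.0/15 (142.176.0.0 - 142.177.255.255)
  142.177.0.0/17 (142.177.0.0 - 142.177.127.255)
Most specific is 142.177.0.0/17.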